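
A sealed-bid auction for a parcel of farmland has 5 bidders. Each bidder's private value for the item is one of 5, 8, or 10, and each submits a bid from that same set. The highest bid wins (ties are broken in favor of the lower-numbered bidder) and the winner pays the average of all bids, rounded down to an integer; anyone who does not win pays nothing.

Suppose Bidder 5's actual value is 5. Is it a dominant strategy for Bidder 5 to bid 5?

Check each profile of the others' bids and compare truth against every alternative bid.
Others bid (5, 5, 5, 5): truth gives 0, best alternative gives 0.
Others bid (5, 5, 5, 8): truth gives 0, best alternative gives 0.
Others bid (5, 5, 5, 10): truth gives 0, best alternative gives 0.
Others bid (5, 5, 8, 5): truth gives 0, best alternative gives 0.
Others bid (5, 5, 8, 8): truth gives 0, best alternative gives 0.
Others bid (5, 5, 8, 10): truth gives 0, best alternative gives 0.
(Remaining 75 profiles checked similarly; truth is weakly best in each.)
In every case the truthful bid is at least as good as any alternative, so it is a dominant strategy.

Yes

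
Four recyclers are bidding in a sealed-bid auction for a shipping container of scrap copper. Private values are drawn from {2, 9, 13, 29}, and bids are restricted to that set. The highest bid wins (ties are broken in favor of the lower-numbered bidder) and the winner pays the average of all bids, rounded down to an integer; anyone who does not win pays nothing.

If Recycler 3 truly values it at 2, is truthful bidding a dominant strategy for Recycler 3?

Yes

Check each profile of the others' bids and compare truth against every alternative bid.
Others bid (2, 2, 9): truth gives 0, best alternative gives -3.
Others bid (2, 2, 2): truth gives 0, best alternative gives -1.
Others bid (2, 2, 13): truth gives 0, best alternative gives 0.
Others bid (2, 2, 29): truth gives 0, best alternative gives 0.
Others bid (2, 9, 2): truth gives 0, best alternative gives 0.
Others bid (2, 9, 9): truth gives 0, best alternative gives 0.
(Remaining 58 profiles checked similarly; truth is weakly best in each.)
In every case the truthful bid is at least as good as any alternative, so it is a dominant strategy.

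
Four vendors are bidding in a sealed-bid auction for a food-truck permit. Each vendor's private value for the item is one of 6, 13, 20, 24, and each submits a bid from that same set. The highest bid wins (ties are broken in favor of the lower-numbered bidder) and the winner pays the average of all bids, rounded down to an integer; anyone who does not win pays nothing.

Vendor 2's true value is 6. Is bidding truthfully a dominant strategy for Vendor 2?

Yes

Check each profile of the others' bids and compare truth against every alternative bid.
Others bid (6, 13, 13): truth gives 0, best alternative gives -5.
Others bid (6, 6, 13): truth gives 0, best alternative gives -3.
Others bid (6, 13, 6): truth gives 0, best alternative gives -3.
Others bid (6, 6, 6): truth gives 0, best alternative gives -1.
Others bid (6, 6, 20): truth gives 0, best alternative gives 0.
Others bid (6, 6, 24): truth gives 0, best alternative gives 0.
(Remaining 58 profiles checked similarly; truth is weakly best in each.)
In every case the truthful bid is at least as good as any alternative, so it is a dominant strategy.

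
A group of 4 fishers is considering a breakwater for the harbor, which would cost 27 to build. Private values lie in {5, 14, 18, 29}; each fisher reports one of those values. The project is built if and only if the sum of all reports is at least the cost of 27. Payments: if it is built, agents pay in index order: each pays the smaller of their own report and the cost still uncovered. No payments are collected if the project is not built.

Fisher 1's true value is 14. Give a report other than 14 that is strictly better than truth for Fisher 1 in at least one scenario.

5

Suppose Fisher 2 reports 5, Fisher 3 reports 5 and Fisher 4 reports 14.
Report 14: project built, pays 14, utility 14 - 14 = 0.
Report 5: project built, pays 5, utility 14 - 5 = 9.
So reporting 5 beats truth here (9 > 0).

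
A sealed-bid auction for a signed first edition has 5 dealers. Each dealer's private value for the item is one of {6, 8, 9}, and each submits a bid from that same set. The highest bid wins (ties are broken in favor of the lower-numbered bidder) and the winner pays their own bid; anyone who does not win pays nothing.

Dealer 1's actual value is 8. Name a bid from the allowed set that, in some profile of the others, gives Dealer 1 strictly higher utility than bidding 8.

Suppose Dealer 2 bids 6, Dealer 3 bids 6, Dealer 4 bids 6 and Dealer 5 bids 6.
Bid 8: wins, pays 8, utility 8 - 8 = 0.
Bid 6: wins, pays 6, utility 8 - 6 = 2.
So bidding 6 beats truth here (2 > 0).

6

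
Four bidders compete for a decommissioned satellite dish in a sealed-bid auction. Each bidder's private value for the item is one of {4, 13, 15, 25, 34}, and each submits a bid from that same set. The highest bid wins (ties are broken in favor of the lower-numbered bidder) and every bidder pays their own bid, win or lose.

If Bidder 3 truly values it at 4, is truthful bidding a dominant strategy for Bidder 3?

Yes

Check each profile of the others' bids and compare truth against every alternative bid.
Others bid (4, 4, 25): truth gives -4, best alternative gives -13.
Others bid (4, 4, 34): truth gives -4, best alternative gives -13.
Others bid (4, 13, 25): truth gives -4, best alternative gives -13.
Others bid (4, 13, 34): truth gives -4, best alternative gives -13.
Others bid (4, 15, 4): truth gives -4, best alternative gives -13.
Others bid (4, 15, 13): truth gives -4, best alternative gives -13.
(Remaining 119 profiles checked similarly; truth is weakly best in each.)
In every case the truthful bid is at least as good as any alternative, so it is a dominant strategy.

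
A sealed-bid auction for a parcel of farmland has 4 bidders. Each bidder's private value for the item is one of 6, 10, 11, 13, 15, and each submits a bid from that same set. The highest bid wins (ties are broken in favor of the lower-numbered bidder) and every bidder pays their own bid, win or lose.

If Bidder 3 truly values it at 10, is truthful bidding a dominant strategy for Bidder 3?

No

Consider the case where Bidder 1 bids 6, Bidder 2 bids 6 and Bidder 4 bids 11.
Truthful bid 10: loses but pays 10, utility -10.
Bid 6 instead: loses but pays 6, utility -6.
Since -6 > -10, bidding 6 is strictly better here, so truthful bidding is not dominant.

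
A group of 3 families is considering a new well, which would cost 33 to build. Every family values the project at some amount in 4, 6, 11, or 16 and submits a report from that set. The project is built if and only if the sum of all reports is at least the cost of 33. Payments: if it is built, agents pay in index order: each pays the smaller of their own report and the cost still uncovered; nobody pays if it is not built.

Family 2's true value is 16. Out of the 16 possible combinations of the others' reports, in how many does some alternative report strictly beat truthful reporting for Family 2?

Others report (6, 16): truth gives 0; report 11 gives 5 > 0. Violating.
Others report (11, 11): truth gives 0; report 11 gives 5 > 0. Violating.
Others report (11, 16): truth gives 0; report 6 gives 10 > 0. Violating.
Others report (16, 6): truth gives 0; report 11 gives 5 > 0. Violating.
Others report (4, 4): truth gives 0; no alternative beats it.
Others report (4, 6): truth gives 0; no alternative beats it.
(Checking all 16 profiles: 6 have a profitable deviation, 10 do not.)

6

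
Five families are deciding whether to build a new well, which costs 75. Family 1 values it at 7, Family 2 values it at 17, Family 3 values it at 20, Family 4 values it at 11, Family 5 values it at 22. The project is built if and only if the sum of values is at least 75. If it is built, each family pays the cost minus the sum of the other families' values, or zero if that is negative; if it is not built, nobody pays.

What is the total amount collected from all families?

67

Total value 77 ≥ cost 75, so it is built.
Family 1: others sum to 70; max(0, 75 - 70) = 5.
Family 2: others sum to 60; max(0, 75 - 60) = 15.
Family 3: others sum to 57; max(0, 75 - 57) = 18.
Family 4: others sum to 66; max(0, 75 - 66) = 9.
Family 5: others sum to 55; max(0, 75 - 55) = 20.
Total collected = 5 + 15 + 18 + 9 + 20 = 67.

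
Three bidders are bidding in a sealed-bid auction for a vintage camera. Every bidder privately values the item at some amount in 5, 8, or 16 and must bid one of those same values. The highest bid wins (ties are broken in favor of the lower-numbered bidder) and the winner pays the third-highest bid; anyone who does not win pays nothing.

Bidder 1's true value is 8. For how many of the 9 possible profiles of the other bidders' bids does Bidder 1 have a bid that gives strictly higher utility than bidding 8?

Others bid (5, 16): truth gives 0; bid 16 gives 3 > 0. Violating.
Others bid (16, 5): truth gives 0; bid 16 gives 3 > 0. Violating.
Others bid (5, 5): truth gives 3; no alternative beats it.
Others bid (5, 8): truth gives 3; no alternative beats it.
(Checking all 9 profiles: 2 have a profitable deviation, 7 do not.)

2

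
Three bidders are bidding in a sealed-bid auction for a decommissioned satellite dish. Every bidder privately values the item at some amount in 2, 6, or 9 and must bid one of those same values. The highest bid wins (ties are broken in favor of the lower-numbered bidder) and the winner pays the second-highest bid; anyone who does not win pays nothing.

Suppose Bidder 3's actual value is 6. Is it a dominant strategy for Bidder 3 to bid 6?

Check each profile of the others' bids and compare truth against every alternative bid.
Others bid (2, 2): truth gives 4, best alternative gives 4.
Others bid (2, 6): truth gives 0, best alternative gives 0.
Others bid (2, 9): truth gives 0, best alternative gives 0.
Others bid (6, 2): truth gives 0, best alternative gives 0.
Others bid (6, 6): truth gives 0, best alternative gives 0.
Others bid (6, 9): truth gives 0, best alternative gives 0.
(Remaining 3 profiles checked similarly; truth is weakly best in each.)
In every case the truthful bid is at least as good as any alternative, so it is a dominant strategy.

Yes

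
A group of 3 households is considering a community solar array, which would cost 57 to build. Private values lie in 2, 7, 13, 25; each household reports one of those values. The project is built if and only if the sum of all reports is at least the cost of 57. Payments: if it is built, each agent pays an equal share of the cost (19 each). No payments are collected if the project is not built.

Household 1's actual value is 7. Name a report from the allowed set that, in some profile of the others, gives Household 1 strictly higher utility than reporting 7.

Suppose Household 2 reports 25 and Household 3 reports 25.
Report 7: project built, pays 19, utility 7 - 19 = -12.
Report 2: project not built, utility 0.
So reporting 2 beats truth here (0 > -12).

2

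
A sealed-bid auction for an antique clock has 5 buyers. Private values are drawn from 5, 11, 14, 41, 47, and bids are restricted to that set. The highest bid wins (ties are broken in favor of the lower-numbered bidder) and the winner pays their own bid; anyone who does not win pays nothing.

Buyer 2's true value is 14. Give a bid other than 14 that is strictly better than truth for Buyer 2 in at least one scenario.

Suppose Buyer 1 bids 5, Buyer 3 bids 5, Buyer 4 bids 5 and Buyer 5 bids 5.
Bid 14: wins, pays 14, utility 14 - 14 = 0.
Bid 11: wins, pays 11, utility 14 - 11 = 3.
So bidding 11 beats truth here (3 > 0).

11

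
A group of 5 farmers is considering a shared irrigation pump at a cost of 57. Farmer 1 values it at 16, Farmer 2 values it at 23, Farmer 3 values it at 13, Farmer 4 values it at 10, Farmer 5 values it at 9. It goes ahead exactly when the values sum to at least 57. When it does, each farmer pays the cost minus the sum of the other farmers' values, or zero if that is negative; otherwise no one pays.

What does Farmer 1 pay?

Total value 71 ≥ cost 57, so the project is built.
The other farmers' values sum to 55.
Cost minus that sum is 57 - 55 = 2.

2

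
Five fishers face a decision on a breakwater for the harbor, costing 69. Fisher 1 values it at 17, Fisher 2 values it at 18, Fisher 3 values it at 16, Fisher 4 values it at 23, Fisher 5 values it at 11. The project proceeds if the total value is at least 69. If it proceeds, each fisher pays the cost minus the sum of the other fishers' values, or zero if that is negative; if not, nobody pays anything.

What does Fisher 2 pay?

Total value 85 ≥ cost 69, so the project is built.
The other fishers' values sum to 67.
Cost minus that sum is 69 - 67 = 2.

2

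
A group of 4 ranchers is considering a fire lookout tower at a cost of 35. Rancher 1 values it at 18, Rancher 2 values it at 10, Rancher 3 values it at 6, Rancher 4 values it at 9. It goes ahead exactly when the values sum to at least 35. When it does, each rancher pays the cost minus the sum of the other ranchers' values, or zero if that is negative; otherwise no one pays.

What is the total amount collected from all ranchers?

Total value 43 ≥ cost 35, so it is built.
Rancher 1: others sum to 25; max(0, 35 - 25) = 10.
Rancher 2: others sum to 33; max(0, 35 - 33) = 2.
Rancher 3: others sum to 37; max(0, 35 - 37) = 0.
Rancher 4: others sum to 34; max(0, 35 - 34) = 1.
Total collected = 10 + 2 + 0 + 1 = 13.

13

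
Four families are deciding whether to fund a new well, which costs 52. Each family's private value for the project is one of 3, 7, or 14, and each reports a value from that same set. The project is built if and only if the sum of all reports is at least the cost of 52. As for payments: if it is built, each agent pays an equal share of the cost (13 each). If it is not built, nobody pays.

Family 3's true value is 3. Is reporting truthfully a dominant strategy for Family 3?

Check each profile of the others' reports and compare truth against every alternative report.
Others report (3, 3, 3): truth gives 0, best alternative gives 0.
Others report (3, 3, 7): truth gives 0, best alternative gives 0.
Others report (3, 3, 14): truth gives 0, best alternative gives 0.
Others report (3, 7, 3): truth gives 0, best alternative gives 0.
Others report (3, 7, 7): truth gives 0, best alternative gives 0.
Others report (3, 7, 14): truth gives 0, best alternative gives 0.
(Remaining 21 profiles checked similarly; truth is weakly best in each.)
In every case the truthful report is at least as good as any alternative, so it is a dominant strategy.

Yes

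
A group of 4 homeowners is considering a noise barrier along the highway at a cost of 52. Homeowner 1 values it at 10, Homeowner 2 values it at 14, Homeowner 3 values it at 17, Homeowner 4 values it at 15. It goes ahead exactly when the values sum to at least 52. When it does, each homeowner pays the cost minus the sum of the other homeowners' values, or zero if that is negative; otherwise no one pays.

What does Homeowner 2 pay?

Total value 56 ≥ cost 52, so the project is built.
The other homeowners' values sum to 42.
Cost minus that sum is 52 - 42 = 10.

10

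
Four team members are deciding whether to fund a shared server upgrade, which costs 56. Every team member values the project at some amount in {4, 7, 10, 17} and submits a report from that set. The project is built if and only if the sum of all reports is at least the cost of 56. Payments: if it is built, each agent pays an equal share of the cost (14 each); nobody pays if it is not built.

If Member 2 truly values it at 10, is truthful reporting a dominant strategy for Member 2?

Consider the case where Member 1 reports 17, Member 3 reports 17 and Member 4 reports 17.
Truthful report 10: project built, pays 14, utility 10 - 14 = -4.
Report 4 instead: project not built, utility 0.
Since 0 > -4, reporting 4 is strictly better here, so truthful reporting is not dominant.

No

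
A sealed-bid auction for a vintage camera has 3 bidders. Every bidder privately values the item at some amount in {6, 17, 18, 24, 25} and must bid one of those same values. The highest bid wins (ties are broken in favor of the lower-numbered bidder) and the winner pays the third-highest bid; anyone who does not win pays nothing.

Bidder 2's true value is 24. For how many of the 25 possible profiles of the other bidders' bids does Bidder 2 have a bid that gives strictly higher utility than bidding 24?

Others bid (6, 25): truth gives 0; bid 25 gives 18 > 0. Violating.
Others bid (17, 25): truth gives 0; bid 25 gives 7 > 0. Violating.
Others bid (18, 25): truth gives 0; bid 25 gives 6 > 0. Violating.
Others bid (24, 6): truth gives 0; bid 25 gives 18 > 0. Violating.
Others bid (6, 6): truth gives 18; no alternative beats it.
Others bid (6, 17): truth gives 18; no alternative beats it.
(Checking all 25 profiles: 6 have a profitable deviation, 19 do not.)

6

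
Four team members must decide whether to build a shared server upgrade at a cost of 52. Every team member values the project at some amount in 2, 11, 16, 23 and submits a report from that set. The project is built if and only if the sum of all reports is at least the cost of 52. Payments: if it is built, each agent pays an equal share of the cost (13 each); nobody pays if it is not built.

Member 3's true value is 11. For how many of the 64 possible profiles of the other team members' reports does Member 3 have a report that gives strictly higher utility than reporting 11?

16

Others report (2, 16, 23): truth gives -2; report 2 gives 0 > -2. Violating.
Others report (2, 23, 16): truth gives -2; report 2 gives 0 > -2. Violating.
Others report (2, 23, 23): truth gives -2; report 2 gives 0 > -2. Violating.
Others report (11, 11, 23): truth gives -2; report 2 gives 0 > -2. Violating.
Others report (2, 2, 2): truth gives 0; no alternative beats it.
Others report (2, 2, 11): truth gives 0; no alternative beats it.
(Checking all 64 profiles: 16 have a profitable deviation, 48 do not.)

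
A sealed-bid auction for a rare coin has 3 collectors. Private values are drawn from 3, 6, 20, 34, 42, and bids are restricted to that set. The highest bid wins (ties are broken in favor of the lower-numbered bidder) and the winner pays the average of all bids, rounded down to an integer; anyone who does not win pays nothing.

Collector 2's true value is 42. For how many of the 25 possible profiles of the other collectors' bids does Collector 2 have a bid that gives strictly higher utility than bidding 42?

12

Others bid (3, 3): truth gives 26; bid 6 gives 38 > 26. Violating.
Others bid (3, 6): truth gives 25; bid 6 gives 37 > 25. Violating.
Others bid (3, 20): truth gives 21; bid 20 gives 28 > 21. Violating.
Others bid (3, 34): truth gives 16; bid 34 gives 19 > 16. Violating.
Others bid (3, 42): truth gives 13; no alternative beats it.
Others bid (6, 42): truth gives 12; no alternative beats it.
(Checking all 25 profiles: 12 have a profitable deviation, 13 do not.)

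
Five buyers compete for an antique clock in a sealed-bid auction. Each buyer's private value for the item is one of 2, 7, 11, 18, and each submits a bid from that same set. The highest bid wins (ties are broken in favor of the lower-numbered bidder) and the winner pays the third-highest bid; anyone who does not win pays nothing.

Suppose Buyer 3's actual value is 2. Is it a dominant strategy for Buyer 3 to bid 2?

Yes

Check each profile of the others' bids and compare truth against every alternative bid.
Others bid (2, 2, 7, 7): truth gives 0, best alternative gives -5.
Others bid (2, 2, 2, 2): truth gives 0, best alternative gives 0.
Others bid (2, 2, 2, 7): truth gives 0, best alternative gives 0.
Others bid (2, 2, 2, 11): truth gives 0, best alternative gives 0.
Others bid (2, 2, 2, 18): truth gives 0, best alternative gives 0.
Others bid (2, 2, 7, 2): truth gives 0, best alternative gives 0.
(Remaining 250 profiles checked similarly; truth is weakly best in each.)
In every case the truthful bid is at least as good as any alternative, so it is a dominant strategy.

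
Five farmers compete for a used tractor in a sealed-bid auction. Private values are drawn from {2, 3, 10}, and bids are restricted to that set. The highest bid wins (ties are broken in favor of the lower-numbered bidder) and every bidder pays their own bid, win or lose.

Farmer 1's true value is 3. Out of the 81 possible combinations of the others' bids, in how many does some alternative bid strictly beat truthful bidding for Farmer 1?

Others bid (2, 2, 2, 2): truth gives 0; bid 2 gives 1 > 0. Violating.
Others bid (2, 2, 2, 10): truth gives -3; bid 2 gives -2 > -3. Violating.
Others bid (2, 2, 3, 10): truth gives -3; bid 2 gives -2 > -3. Violating.
Others bid (2, 2, 10, 2): truth gives -3; bid 2 gives -2 > -3. Violating.
Others bid (2, 2, 2, 3): truth gives 0; no alternative beats it.
Others bid (2, 2, 3, 2): truth gives 0; no alternative beats it.
(Checking all 81 profiles: 66 have a profitable deviation, 15 do not.)

66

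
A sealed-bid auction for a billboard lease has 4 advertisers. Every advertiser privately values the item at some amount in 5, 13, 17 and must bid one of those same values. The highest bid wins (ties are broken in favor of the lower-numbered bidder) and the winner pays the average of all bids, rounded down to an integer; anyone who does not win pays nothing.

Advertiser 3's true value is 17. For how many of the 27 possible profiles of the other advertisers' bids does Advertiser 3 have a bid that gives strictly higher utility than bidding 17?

2

Others bid (5, 5, 5): truth gives 9; bid 13 gives 10 > 9. Violating.
Others bid (5, 5, 13): truth gives 7; bid 13 gives 8 > 7. Violating.
Others bid (5, 5, 17): truth gives 6; no alternative beats it.
Others bid (5, 13, 5): truth gives 7; no alternative beats it.
(Checking all 27 profiles: 2 have a profitable deviation, 25 do not.)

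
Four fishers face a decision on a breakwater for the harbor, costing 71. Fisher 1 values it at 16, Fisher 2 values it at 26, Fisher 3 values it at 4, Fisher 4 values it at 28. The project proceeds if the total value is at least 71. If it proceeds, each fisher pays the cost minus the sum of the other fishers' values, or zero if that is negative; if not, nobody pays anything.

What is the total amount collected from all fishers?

Total value 74 ≥ cost 71, so it is built.
Fisher 1: others sum to 58; max(0, 71 - 58) = 13.
Fisher 2: others sum to 48; max(0, 71 - 48) = 23.
Fisher 3: others sum to 70; max(0, 71 - 70) = 1.
Fisher 4: others sum to 46; max(0, 71 - 46) = 25.
Total collected = 13 + 23 + 1 + 25 = 62.

62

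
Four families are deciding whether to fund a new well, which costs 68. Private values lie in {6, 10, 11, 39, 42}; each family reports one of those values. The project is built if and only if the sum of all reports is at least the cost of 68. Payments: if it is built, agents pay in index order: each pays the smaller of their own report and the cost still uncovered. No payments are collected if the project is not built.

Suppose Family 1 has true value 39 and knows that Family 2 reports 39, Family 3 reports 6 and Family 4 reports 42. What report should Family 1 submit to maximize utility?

6

Report 6: project built, pays 6, utility 39 - 6 = 33.
Report 10: project built, pays 10, utility 39 - 10 = 29.
Report 11: project built, pays 11, utility 39 - 11 = 28.
Report 39: project built, pays 39, utility 39 - 39 = 0.
Report 42: project built, pays 42, utility 39 - 42 = -3.
The best choice is 6 with utility 33.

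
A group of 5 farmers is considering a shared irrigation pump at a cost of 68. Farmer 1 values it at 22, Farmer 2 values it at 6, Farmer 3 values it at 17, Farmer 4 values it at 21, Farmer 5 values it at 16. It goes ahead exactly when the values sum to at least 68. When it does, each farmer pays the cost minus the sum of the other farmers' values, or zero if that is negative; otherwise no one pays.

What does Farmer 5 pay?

Total value 82 ≥ cost 68, so the project is built.
The other farmers' values sum to 66.
Cost minus that sum is 68 - 66 = 2.

2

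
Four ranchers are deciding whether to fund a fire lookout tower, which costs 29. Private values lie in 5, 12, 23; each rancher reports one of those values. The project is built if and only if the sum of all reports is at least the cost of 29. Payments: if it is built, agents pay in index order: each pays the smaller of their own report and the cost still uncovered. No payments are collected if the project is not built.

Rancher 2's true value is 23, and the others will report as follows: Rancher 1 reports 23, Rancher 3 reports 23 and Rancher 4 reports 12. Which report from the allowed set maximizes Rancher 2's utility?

5

Report 5: project built, pays 5, utility 23 - 5 = 18.
Report 12: project built, pays 6, utility 23 - 6 = 17.
Report 23: project built, pays 6, utility 23 - 6 = 17.
The best choice is 5 with utility 18.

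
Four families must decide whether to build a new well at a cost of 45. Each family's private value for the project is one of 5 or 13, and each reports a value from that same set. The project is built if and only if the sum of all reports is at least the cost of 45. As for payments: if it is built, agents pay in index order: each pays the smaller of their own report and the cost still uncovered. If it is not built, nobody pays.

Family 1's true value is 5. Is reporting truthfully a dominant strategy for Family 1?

Check each profile of the others' reports and compare truth against every alternative report.
Others report (13, 13, 13): truth gives 0, best alternative gives -8.
Others report (5, 5, 5): truth gives 0, best alternative gives 0.
Others report (5, 5, 13): truth gives 0, best alternative gives 0.
Others report (5, 13, 5): truth gives 0, best alternative gives 0.
Others report (5, 13, 13): truth gives 0, best alternative gives 0.
Others report (13, 5, 5): truth gives 0, best alternative gives 0.
(Remaining 2 profiles checked similarly; truth is weakly best in each.)
In every case the truthful report is at least as good as any alternative, so it is a dominant strategy.

Yes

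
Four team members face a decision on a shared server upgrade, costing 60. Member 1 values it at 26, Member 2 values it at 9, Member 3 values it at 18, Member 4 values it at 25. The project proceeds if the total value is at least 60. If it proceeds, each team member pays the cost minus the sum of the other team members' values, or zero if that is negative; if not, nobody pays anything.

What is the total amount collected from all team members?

Total value 78 ≥ cost 60, so it is built.
Member 1: others sum to 52; max(0, 60 - 52) = 8.
Member 2: others sum to 69; max(0, 60 - 69) = 0.
Member 3: others sum to 60; max(0, 60 - 60) = 0.
Member 4: others sum to 53; max(0, 60 - 53) = 7.
Total collected = 8 + 0 + 0 + 7 = 15.

15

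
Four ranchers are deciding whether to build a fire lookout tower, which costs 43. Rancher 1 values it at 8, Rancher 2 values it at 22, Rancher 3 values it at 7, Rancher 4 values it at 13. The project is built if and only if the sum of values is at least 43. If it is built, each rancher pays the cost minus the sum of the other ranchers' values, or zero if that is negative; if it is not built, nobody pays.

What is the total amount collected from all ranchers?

22

Total value 50 ≥ cost 43, so it is built.
Rancher 1: others sum to 42; max(0, 43 - 42) = 1.
Rancher 2: others sum to 28; max(0, 43 - 28) = 15.
Rancher 3: others sum to 43; max(0, 43 - 43) = 0.
Rancher 4: others sum to 37; max(0, 43 - 37) = 6.
Total collected = 1 + 15 + 0 + 6 = 22.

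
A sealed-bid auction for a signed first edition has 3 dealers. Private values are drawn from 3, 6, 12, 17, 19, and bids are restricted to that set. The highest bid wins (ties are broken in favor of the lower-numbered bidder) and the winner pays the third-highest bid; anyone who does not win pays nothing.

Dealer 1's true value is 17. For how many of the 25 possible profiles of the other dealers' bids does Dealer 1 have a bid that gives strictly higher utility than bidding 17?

6

Others bid (3, 19): truth gives 0; bid 19 gives 14 > 0. Violating.
Others bid (6, 19): truth gives 0; bid 19 gives 11 > 0. Violating.
Others bid (12, 19): truth gives 0; bid 19 gives 5 > 0. Violating.
Others bid (19, 3): truth gives 0; bid 19 gives 14 > 0. Violating.
Others bid (3, 3): truth gives 14; no alternative beats it.
Others bid (3, 6): truth gives 14; no alternative beats it.
(Checking all 25 profiles: 6 have a profitable deviation, 19 do not.)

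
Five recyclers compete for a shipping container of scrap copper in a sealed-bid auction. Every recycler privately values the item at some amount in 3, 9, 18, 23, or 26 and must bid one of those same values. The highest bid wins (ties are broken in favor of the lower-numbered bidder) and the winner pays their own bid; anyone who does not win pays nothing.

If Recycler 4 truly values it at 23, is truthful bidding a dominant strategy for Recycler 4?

No

Consider the case where Recycler 1 bids 3, Recycler 2 bids 3, Recycler 3 bids 3 and Recycler 5 bids 3.
Truthful bid 23: wins, pays 23, utility 23 - 23 = 0.
Bid 9 instead: wins, pays 9, utility 23 - 9 = 14.
Since 14 > 0, bidding 9 is strictly better here, so truthful bidding is not dominant.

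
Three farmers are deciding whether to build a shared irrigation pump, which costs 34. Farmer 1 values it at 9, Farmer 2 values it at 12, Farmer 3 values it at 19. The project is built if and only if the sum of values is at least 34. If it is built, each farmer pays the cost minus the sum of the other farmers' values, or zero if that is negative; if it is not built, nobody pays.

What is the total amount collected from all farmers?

Total value 40 ≥ cost 34, so it is built.
Farmer 1: others sum to 31; max(0, 34 - 31) = 3.
Farmer 2: others sum to 28; max(0, 34 - 28) = 6.
Farmer 3: others sum to 21; max(0, 34 - 21) = 13.
Total collected = 3 + 6 + 13 = 22.

22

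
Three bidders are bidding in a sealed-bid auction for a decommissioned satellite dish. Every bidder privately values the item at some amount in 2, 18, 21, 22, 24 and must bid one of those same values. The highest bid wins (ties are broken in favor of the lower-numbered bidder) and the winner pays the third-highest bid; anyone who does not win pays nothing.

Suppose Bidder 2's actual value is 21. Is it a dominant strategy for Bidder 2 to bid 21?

Consider the case where Bidder 1 bids 2 and Bidder 3 bids 22.
Truthful bid 21: loses, pays 0, utility 0.
Bid 22 instead: wins, pays 2, utility 21 - 2 = 19.
Since 19 > 0, bidding 22 is strictly better here, so truthful bidding is not dominant.

No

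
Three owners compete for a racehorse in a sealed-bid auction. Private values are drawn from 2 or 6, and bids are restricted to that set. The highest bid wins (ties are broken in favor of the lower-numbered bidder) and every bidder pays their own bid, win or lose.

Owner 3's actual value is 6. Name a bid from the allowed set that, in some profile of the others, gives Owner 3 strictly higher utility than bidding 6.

2

Suppose Owner 1 bids 2 and Owner 2 bids 6.
Bid 6: loses but pays 6, utility -6.
Bid 2: loses but pays 2, utility -2.
So bidding 2 beats truth here (-2 > -6).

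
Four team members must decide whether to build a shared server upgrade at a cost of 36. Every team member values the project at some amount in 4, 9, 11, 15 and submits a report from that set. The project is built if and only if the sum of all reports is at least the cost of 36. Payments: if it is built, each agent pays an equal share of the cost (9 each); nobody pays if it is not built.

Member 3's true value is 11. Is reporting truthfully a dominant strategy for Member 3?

No

Consider the case where Member 1 reports 4, Member 2 reports 4 and Member 4 reports 15.
Truthful report 11: project not built, utility 0.
Report 15 instead: project built, pays 9, utility 11 - 9 = 2.
Since 2 > 0, reporting 15 is strictly better here, so truthful reporting is not dominant.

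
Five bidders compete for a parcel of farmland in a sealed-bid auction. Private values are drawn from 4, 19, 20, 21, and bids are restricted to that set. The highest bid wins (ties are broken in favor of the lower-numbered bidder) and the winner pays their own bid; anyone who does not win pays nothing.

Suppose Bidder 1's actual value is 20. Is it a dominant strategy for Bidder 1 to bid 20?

Consider the case where Bidder 2 bids 4, Bidder 3 bids 4, Bidder 4 bids 4 and Bidder 5 bids 4.
Truthful bid 20: wins, pays 20, utility 20 - 20 = 0.
Bid 4 instead: wins, pays 4, utility 20 - 4 = 16.
Since 16 > 0, bidding 4 is strictly better here, so truthful bidding is not dominant.

No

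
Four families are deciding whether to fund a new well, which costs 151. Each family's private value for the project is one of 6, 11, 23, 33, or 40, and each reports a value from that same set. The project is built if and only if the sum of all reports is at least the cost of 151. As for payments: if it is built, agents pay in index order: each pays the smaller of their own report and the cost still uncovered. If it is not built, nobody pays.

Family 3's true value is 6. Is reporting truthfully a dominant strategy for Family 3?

Check each profile of the others' reports and compare truth against every alternative report.
Others report (6, 6, 6): truth gives 0, best alternative gives 0.
Others report (6, 6, 11): truth gives 0, best alternative gives 0.
Others report (6, 6, 23): truth gives 0, best alternative gives 0.
Others report (6, 6, 33): truth gives 0, best alternative gives 0.
Others report (6, 6, 40): truth gives 0, best alternative gives 0.
Others report (6, 11, 6): truth gives 0, best alternative gives 0.
(Remaining 119 profiles checked similarly; truth is weakly best in each.)
In every case the truthful report is at least as good as any alternative, so it is a dominant strategy.

Yes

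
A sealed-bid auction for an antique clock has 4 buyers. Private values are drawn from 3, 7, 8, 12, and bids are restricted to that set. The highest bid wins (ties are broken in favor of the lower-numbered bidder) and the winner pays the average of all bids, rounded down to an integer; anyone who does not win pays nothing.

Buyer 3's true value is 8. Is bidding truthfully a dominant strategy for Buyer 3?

No

Consider the case where Buyer 1 bids 3, Buyer 2 bids 3 and Buyer 4 bids 12.
Truthful bid 8: loses, pays 0, utility 0.
Bid 12 instead: wins, pays 7, utility 8 - 7 = 1.
Since 1 > 0, bidding 12 is strictly better here, so truthful bidding is not dominant.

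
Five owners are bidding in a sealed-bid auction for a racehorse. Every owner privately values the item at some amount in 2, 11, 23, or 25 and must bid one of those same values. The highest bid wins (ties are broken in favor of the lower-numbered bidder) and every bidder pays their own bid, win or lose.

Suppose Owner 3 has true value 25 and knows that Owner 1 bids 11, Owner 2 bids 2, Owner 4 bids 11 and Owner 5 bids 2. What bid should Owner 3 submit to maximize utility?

23

Bid 2: loses but pays 2, utility -2.
Bid 11: loses but pays 11, utility -11.
Bid 23: wins, pays 23, utility 25 - 23 = 2.
Bid 25: wins, pays 25, utility 25 - 25 = 0.
The best choice is 23 with utility 2.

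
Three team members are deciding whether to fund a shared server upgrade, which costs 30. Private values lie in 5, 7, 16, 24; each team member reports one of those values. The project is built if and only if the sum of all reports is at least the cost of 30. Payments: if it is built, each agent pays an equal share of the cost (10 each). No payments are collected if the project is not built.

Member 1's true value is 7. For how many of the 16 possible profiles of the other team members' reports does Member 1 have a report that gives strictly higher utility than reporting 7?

Others report (7, 16): truth gives -3; report 5 gives 0 > -3. Violating.
Others report (16, 7): truth gives -3; report 5 gives 0 > -3. Violating.
Others report (5, 5): truth gives 0; no alternative beats it.
Others report (5, 7): truth gives 0; no alternative beats it.
(Checking all 16 profiles: 2 have a profitable deviation, 14 do not.)

2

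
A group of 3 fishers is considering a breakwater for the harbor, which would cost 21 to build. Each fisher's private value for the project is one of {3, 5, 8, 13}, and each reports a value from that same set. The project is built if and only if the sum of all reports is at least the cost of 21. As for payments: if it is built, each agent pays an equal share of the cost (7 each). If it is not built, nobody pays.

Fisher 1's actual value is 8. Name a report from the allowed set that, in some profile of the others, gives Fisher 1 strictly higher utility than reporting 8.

13

Suppose Fisher 2 reports 3 and Fisher 3 reports 5.
Report 8: project not built, utility 0.
Report 13: project built, pays 7, utility 8 - 7 = 1.
So reporting 13 beats truth here (1 > 0).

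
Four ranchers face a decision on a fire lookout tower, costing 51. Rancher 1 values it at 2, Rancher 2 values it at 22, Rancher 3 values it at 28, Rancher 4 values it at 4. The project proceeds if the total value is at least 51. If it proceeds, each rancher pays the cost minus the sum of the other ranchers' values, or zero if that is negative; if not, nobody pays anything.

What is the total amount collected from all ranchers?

Total value 56 ≥ cost 51, so it is built.
Rancher 1: others sum to 54; max(0, 51 - 54) = 0.
Rancher 2: others sum to 34; max(0, 51 - 34) = 17.
Rancher 3: others sum to 28; max(0, 51 - 28) = 23.
Rancher 4: others sum to 52; max(0, 51 - 52) = 0.
Total collected = 0 + 17 + 23 + 0 = 40.

40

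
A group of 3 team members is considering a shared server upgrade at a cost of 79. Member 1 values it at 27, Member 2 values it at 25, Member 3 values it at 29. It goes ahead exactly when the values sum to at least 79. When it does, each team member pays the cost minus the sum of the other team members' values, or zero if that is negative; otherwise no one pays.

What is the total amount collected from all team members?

75

Total value 81 ≥ cost 79, so it is built.
Member 1: others sum to 54; max(0, 79 - 54) = 25.
Member 2: others sum to 56; max(0, 79 - 56) = 23.
Member 3: others sum to 52; max(0, 79 - 52) = 27.
Total collected = 25 + 23 + 27 = 75.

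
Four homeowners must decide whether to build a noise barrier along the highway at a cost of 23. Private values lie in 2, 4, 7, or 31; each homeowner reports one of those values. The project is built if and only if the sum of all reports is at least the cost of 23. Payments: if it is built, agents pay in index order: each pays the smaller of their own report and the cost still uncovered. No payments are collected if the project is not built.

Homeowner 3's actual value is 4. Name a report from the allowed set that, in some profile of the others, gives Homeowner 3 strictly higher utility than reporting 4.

2

Suppose Homeowner 1 reports 2, Homeowner 2 reports 2 and Homeowner 4 reports 31.
Report 4: project built, pays 4, utility 4 - 4 = 0.
Report 2: project built, pays 2, utility 4 - 2 = 2.
So reporting 2 beats truth here (2 > 0).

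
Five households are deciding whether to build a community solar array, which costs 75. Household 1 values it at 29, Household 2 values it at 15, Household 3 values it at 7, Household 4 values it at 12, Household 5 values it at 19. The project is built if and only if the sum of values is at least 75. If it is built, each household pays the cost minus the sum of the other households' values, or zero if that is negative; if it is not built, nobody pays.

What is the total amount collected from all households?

47

Total value 82 ≥ cost 75, so it is built.
Household 1: others sum to 53; max(0, 75 - 53) = 22.
Household 2: others sum to 67; max(0, 75 - 67) = 8.
Household 3: others sum to 75; max(0, 75 - 75) = 0.
Household 4: others sum to 70; max(0, 75 - 70) = 5.
Household 5: others sum to 63; max(0, 75 - 63) = 12.
Total collected = 22 + 8 + 0 + 5 + 12 = 47.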